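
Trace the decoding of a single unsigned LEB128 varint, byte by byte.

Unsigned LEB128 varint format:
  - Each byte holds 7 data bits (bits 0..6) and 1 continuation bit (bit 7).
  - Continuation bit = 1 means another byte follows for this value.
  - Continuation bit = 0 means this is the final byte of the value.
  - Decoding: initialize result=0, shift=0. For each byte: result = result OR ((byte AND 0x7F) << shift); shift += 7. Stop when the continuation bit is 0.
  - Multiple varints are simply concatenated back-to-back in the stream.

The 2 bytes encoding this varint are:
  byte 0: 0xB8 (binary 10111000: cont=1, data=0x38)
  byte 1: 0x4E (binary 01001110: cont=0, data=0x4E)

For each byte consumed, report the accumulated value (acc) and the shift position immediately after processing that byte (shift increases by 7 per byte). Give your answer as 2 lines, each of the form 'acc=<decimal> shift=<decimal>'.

Answer: acc=56 shift=7
acc=10040 shift=14

Derivation:
byte 0=0xB8: payload=0x38=56, contrib = 56<<0 = 56; acc -> 56, shift -> 7
byte 1=0x4E: payload=0x4E=78, contrib = 78<<7 = 9984; acc -> 10040, shift -> 14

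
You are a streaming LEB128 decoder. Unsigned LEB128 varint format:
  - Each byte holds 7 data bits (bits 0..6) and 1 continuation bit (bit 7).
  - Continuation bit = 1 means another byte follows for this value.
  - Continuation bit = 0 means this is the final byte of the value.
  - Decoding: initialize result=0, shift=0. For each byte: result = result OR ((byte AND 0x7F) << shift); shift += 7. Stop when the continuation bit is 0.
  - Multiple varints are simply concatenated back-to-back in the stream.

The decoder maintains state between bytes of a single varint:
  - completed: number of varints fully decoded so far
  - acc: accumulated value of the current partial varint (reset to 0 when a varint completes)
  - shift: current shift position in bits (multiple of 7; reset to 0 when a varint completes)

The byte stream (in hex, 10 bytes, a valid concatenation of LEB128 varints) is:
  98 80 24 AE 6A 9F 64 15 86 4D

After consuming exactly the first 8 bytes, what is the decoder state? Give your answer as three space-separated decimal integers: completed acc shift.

byte[0]=0x98 cont=1 payload=0x18: acc |= 24<<0 -> completed=0 acc=24 shift=7
byte[1]=0x80 cont=1 payload=0x00: acc |= 0<<7 -> completed=0 acc=24 shift=14
byte[2]=0x24 cont=0 payload=0x24: varint #1 complete (value=589848); reset -> completed=1 acc=0 shift=0
byte[3]=0xAE cont=1 payload=0x2E: acc |= 46<<0 -> completed=1 acc=46 shift=7
byte[4]=0x6A cont=0 payload=0x6A: varint #2 complete (value=13614); reset -> completed=2 acc=0 shift=0
byte[5]=0x9F cont=1 payload=0x1F: acc |= 31<<0 -> completed=2 acc=31 shift=7
byte[6]=0x64 cont=0 payload=0x64: varint #3 complete (value=12831); reset -> completed=3 acc=0 shift=0
byte[7]=0x15 cont=0 payload=0x15: varint #4 complete (value=21); reset -> completed=4 acc=0 shift=0

Answer: 4 0 0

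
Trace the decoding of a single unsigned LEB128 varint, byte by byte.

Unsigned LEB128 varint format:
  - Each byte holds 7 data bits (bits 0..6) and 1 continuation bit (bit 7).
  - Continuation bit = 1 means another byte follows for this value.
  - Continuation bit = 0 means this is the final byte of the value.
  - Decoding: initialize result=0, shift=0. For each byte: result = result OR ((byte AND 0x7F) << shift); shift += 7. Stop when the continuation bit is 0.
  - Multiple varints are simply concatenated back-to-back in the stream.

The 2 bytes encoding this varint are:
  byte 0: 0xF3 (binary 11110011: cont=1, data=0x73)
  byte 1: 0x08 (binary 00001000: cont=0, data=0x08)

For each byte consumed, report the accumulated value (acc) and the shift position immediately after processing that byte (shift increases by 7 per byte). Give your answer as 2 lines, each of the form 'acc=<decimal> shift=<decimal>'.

Answer: acc=115 shift=7
acc=1139 shift=14

Derivation:
byte 0=0xF3: payload=0x73=115, contrib = 115<<0 = 115; acc -> 115, shift -> 7
byte 1=0x08: payload=0x08=8, contrib = 8<<7 = 1024; acc -> 1139, shift -> 14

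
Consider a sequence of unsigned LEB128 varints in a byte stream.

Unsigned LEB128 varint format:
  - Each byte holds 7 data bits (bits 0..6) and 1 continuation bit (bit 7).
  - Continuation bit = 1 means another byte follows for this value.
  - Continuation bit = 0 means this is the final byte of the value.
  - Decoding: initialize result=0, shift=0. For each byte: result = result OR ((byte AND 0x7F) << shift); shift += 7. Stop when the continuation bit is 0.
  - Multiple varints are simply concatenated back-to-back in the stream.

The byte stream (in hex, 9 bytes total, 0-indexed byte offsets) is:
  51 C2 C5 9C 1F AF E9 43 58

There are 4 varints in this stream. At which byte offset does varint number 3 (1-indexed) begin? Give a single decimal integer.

Answer: 5

Derivation:
  byte[0]=0x51 cont=0 payload=0x51=81: acc |= 81<<0 -> acc=81 shift=7 [end]
Varint 1: bytes[0:1] = 51 -> value 81 (1 byte(s))
  byte[1]=0xC2 cont=1 payload=0x42=66: acc |= 66<<0 -> acc=66 shift=7
  byte[2]=0xC5 cont=1 payload=0x45=69: acc |= 69<<7 -> acc=8898 shift=14
  byte[3]=0x9C cont=1 payload=0x1C=28: acc |= 28<<14 -> acc=467650 shift=21
  byte[4]=0x1F cont=0 payload=0x1F=31: acc |= 31<<21 -> acc=65479362 shift=28 [end]
Varint 2: bytes[1:5] = C2 C5 9C 1F -> value 65479362 (4 byte(s))
  byte[5]=0xAF cont=1 payload=0x2F=47: acc |= 47<<0 -> acc=47 shift=7
  byte[6]=0xE9 cont=1 payload=0x69=105: acc |= 105<<7 -> acc=13487 shift=14
  byte[7]=0x43 cont=0 payload=0x43=67: acc |= 67<<14 -> acc=1111215 shift=21 [end]
Varint 3: bytes[5:8] = AF E9 43 -> value 1111215 (3 byte(s))
  byte[8]=0x58 cont=0 payload=0x58=88: acc |= 88<<0 -> acc=88 shift=7 [end]
Varint 4: bytes[8:9] = 58 -> value 88 (1 byte(s))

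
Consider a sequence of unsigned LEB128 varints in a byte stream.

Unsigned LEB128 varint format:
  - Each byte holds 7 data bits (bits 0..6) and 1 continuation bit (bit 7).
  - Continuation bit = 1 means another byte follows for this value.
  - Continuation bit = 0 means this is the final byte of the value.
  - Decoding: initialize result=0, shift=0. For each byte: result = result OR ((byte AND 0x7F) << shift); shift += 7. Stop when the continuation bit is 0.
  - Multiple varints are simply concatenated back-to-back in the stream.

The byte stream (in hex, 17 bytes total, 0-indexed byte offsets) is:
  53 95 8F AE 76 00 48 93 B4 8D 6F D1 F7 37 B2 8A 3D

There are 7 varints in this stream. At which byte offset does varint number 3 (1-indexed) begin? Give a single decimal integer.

Answer: 5

Derivation:
  byte[0]=0x53 cont=0 payload=0x53=83: acc |= 83<<0 -> acc=83 shift=7 [end]
Varint 1: bytes[0:1] = 53 -> value 83 (1 byte(s))
  byte[1]=0x95 cont=1 payload=0x15=21: acc |= 21<<0 -> acc=21 shift=7
  byte[2]=0x8F cont=1 payload=0x0F=15: acc |= 15<<7 -> acc=1941 shift=14
  byte[3]=0xAE cont=1 payload=0x2E=46: acc |= 46<<14 -> acc=755605 shift=21
  byte[4]=0x76 cont=0 payload=0x76=118: acc |= 118<<21 -> acc=248219541 shift=28 [end]
Varint 2: bytes[1:5] = 95 8F AE 76 -> value 248219541 (4 byte(s))
  byte[5]=0x00 cont=0 payload=0x00=0: acc |= 0<<0 -> acc=0 shift=7 [end]
Varint 3: bytes[5:6] = 00 -> value 0 (1 byte(s))
  byte[6]=0x48 cont=0 payload=0x48=72: acc |= 72<<0 -> acc=72 shift=7 [end]
Varint 4: bytes[6:7] = 48 -> value 72 (1 byte(s))
  byte[7]=0x93 cont=1 payload=0x13=19: acc |= 19<<0 -> acc=19 shift=7
  byte[8]=0xB4 cont=1 payload=0x34=52: acc |= 52<<7 -> acc=6675 shift=14
  byte[9]=0x8D cont=1 payload=0x0D=13: acc |= 13<<14 -> acc=219667 shift=21
  byte[10]=0x6F cont=0 payload=0x6F=111: acc |= 111<<21 -> acc=233003539 shift=28 [end]
Varint 5: bytes[7:11] = 93 B4 8D 6F -> value 233003539 (4 byte(s))
  byte[11]=0xD1 cont=1 payload=0x51=81: acc |= 81<<0 -> acc=81 shift=7
  byte[12]=0xF7 cont=1 payload=0x77=119: acc |= 119<<7 -> acc=15313 shift=14
  byte[13]=0x37 cont=0 payload=0x37=55: acc |= 55<<14 -> acc=916433 shift=21 [end]
Varint 6: bytes[11:14] = D1 F7 37 -> value 916433 (3 byte(s))
  byte[14]=0xB2 cont=1 payload=0x32=50: acc |= 50<<0 -> acc=50 shift=7
  byte[15]=0x8A cont=1 payload=0x0A=10: acc |= 10<<7 -> acc=1330 shift=14
  byte[16]=0x3D cont=0 payload=0x3D=61: acc |= 61<<14 -> acc=1000754 shift=21 [end]
Varint 7: bytes[14:17] = B2 8A 3D -> value 1000754 (3 byte(s))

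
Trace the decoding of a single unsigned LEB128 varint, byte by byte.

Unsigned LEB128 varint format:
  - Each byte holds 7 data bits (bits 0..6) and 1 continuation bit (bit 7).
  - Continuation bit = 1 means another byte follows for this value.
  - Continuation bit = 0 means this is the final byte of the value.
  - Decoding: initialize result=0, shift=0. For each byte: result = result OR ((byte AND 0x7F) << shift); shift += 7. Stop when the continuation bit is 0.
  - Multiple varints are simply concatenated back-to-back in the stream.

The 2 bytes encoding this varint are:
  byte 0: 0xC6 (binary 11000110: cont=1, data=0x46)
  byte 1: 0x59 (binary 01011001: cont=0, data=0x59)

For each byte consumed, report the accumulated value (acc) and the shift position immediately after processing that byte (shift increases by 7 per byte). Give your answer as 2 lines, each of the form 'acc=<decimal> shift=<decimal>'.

Answer: acc=70 shift=7
acc=11462 shift=14

Derivation:
byte 0=0xC6: payload=0x46=70, contrib = 70<<0 = 70; acc -> 70, shift -> 7
byte 1=0x59: payload=0x59=89, contrib = 89<<7 = 11392; acc -> 11462, shift -> 14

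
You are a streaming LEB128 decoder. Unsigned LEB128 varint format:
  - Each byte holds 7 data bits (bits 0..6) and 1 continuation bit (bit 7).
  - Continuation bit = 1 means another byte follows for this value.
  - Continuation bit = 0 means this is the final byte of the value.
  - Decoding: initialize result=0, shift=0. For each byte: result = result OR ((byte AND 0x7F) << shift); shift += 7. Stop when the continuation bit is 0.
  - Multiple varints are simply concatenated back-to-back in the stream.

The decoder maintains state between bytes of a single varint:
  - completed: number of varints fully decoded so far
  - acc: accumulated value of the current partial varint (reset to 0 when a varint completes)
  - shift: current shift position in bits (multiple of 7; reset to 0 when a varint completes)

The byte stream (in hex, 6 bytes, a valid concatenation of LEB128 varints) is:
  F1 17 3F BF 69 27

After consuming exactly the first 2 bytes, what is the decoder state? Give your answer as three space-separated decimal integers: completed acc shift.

byte[0]=0xF1 cont=1 payload=0x71: acc |= 113<<0 -> completed=0 acc=113 shift=7
byte[1]=0x17 cont=0 payload=0x17: varint #1 complete (value=3057); reset -> completed=1 acc=0 shift=0

Answer: 1 0 0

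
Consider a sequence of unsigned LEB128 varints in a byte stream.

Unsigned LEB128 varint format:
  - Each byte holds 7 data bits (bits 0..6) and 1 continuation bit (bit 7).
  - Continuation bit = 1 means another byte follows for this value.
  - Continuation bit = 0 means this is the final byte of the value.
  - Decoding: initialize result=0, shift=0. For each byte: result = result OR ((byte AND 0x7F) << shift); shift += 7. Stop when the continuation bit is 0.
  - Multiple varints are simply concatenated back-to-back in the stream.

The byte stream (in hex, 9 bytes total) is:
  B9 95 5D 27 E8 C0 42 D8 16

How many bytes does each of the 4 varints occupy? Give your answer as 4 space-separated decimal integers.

  byte[0]=0xB9 cont=1 payload=0x39=57: acc |= 57<<0 -> acc=57 shift=7
  byte[1]=0x95 cont=1 payload=0x15=21: acc |= 21<<7 -> acc=2745 shift=14
  byte[2]=0x5D cont=0 payload=0x5D=93: acc |= 93<<14 -> acc=1526457 shift=21 [end]
Varint 1: bytes[0:3] = B9 95 5D -> value 1526457 (3 byte(s))
  byte[3]=0x27 cont=0 payload=0x27=39: acc |= 39<<0 -> acc=39 shift=7 [end]
Varint 2: bytes[3:4] = 27 -> value 39 (1 byte(s))
  byte[4]=0xE8 cont=1 payload=0x68=104: acc |= 104<<0 -> acc=104 shift=7
  byte[5]=0xC0 cont=1 payload=0x40=64: acc |= 64<<7 -> acc=8296 shift=14
  byte[6]=0x42 cont=0 payload=0x42=66: acc |= 66<<14 -> acc=1089640 shift=21 [end]
Varint 3: bytes[4:7] = E8 C0 42 -> value 1089640 (3 byte(s))
  byte[7]=0xD8 cont=1 payload=0x58=88: acc |= 88<<0 -> acc=88 shift=7
  byte[8]=0x16 cont=0 payload=0x16=22: acc |= 22<<7 -> acc=2904 shift=14 [end]
Varint 4: bytes[7:9] = D8 16 -> value 2904 (2 byte(s))

Answer: 3 1 3 2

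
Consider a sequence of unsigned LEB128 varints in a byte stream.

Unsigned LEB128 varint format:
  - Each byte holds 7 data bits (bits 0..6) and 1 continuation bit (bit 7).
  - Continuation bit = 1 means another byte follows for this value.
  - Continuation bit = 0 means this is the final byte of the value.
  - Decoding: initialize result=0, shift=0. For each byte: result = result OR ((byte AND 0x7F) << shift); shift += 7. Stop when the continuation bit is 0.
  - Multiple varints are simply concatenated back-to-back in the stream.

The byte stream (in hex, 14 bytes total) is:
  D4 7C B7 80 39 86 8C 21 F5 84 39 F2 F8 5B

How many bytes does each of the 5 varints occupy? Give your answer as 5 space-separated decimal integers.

Answer: 2 3 3 3 3

Derivation:
  byte[0]=0xD4 cont=1 payload=0x54=84: acc |= 84<<0 -> acc=84 shift=7
  byte[1]=0x7C cont=0 payload=0x7C=124: acc |= 124<<7 -> acc=15956 shift=14 [end]
Varint 1: bytes[0:2] = D4 7C -> value 15956 (2 byte(s))
  byte[2]=0xB7 cont=1 payload=0x37=55: acc |= 55<<0 -> acc=55 shift=7
  byte[3]=0x80 cont=1 payload=0x00=0: acc |= 0<<7 -> acc=55 shift=14
  byte[4]=0x39 cont=0 payload=0x39=57: acc |= 57<<14 -> acc=933943 shift=21 [end]
Varint 2: bytes[2:5] = B7 80 39 -> value 933943 (3 byte(s))
  byte[5]=0x86 cont=1 payload=0x06=6: acc |= 6<<0 -> acc=6 shift=7
  byte[6]=0x8C cont=1 payload=0x0C=12: acc |= 12<<7 -> acc=1542 shift=14
  byte[7]=0x21 cont=0 payload=0x21=33: acc |= 33<<14 -> acc=542214 shift=21 [end]
Varint 3: bytes[5:8] = 86 8C 21 -> value 542214 (3 byte(s))
  byte[8]=0xF5 cont=1 payload=0x75=117: acc |= 117<<0 -> acc=117 shift=7
  byte[9]=0x84 cont=1 payload=0x04=4: acc |= 4<<7 -> acc=629 shift=14
  byte[10]=0x39 cont=0 payload=0x39=57: acc |= 57<<14 -> acc=934517 shift=21 [end]
Varint 4: bytes[8:11] = F5 84 39 -> value 934517 (3 byte(s))
  byte[11]=0xF2 cont=1 payload=0x72=114: acc |= 114<<0 -> acc=114 shift=7
  byte[12]=0xF8 cont=1 payload=0x78=120: acc |= 120<<7 -> acc=15474 shift=14
  byte[13]=0x5B cont=0 payload=0x5B=91: acc |= 91<<14 -> acc=1506418 shift=21 [end]
Varint 5: bytes[11:14] = F2 F8 5B -> value 1506418 (3 byte(s))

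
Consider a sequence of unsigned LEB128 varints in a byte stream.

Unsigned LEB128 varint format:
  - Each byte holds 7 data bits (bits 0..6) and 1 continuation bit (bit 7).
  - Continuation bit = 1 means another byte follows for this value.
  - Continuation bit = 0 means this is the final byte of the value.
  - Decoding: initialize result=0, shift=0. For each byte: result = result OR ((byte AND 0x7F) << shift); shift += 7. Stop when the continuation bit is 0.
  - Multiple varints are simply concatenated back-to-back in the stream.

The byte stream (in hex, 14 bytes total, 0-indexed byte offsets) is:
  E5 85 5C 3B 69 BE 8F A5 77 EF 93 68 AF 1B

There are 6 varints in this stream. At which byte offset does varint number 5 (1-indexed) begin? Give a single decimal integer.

Answer: 9

Derivation:
  byte[0]=0xE5 cont=1 payload=0x65=101: acc |= 101<<0 -> acc=101 shift=7
  byte[1]=0x85 cont=1 payload=0x05=5: acc |= 5<<7 -> acc=741 shift=14
  byte[2]=0x5C cont=0 payload=0x5C=92: acc |= 92<<14 -> acc=1508069 shift=21 [end]
Varint 1: bytes[0:3] = E5 85 5C -> value 1508069 (3 byte(s))
  byte[3]=0x3B cont=0 payload=0x3B=59: acc |= 59<<0 -> acc=59 shift=7 [end]
Varint 2: bytes[3:4] = 3B -> value 59 (1 byte(s))
  byte[4]=0x69 cont=0 payload=0x69=105: acc |= 105<<0 -> acc=105 shift=7 [end]
Varint 3: bytes[4:5] = 69 -> value 105 (1 byte(s))
  byte[5]=0xBE cont=1 payload=0x3E=62: acc |= 62<<0 -> acc=62 shift=7
  byte[6]=0x8F cont=1 payload=0x0F=15: acc |= 15<<7 -> acc=1982 shift=14
  byte[7]=0xA5 cont=1 payload=0x25=37: acc |= 37<<14 -> acc=608190 shift=21
  byte[8]=0x77 cont=0 payload=0x77=119: acc |= 119<<21 -> acc=250169278 shift=28 [end]
Varint 4: bytes[5:9] = BE 8F A5 77 -> value 250169278 (4 byte(s))
  byte[9]=0xEF cont=1 payload=0x6F=111: acc |= 111<<0 -> acc=111 shift=7
  byte[10]=0x93 cont=1 payload=0x13=19: acc |= 19<<7 -> acc=2543 shift=14
  byte[11]=0x68 cont=0 payload=0x68=104: acc |= 104<<14 -> acc=1706479 shift=21 [end]
Varint 5: bytes[9:12] = EF 93 68 -> value 1706479 (3 byte(s))
  byte[12]=0xAF cont=1 payload=0x2F=47: acc |= 47<<0 -> acc=47 shift=7
  byte[13]=0x1B cont=0 payload=0x1B=27: acc |= 27<<7 -> acc=3503 shift=14 [end]
Varint 6: bytes[12:14] = AF 1B -> value 3503 (2 byte(s))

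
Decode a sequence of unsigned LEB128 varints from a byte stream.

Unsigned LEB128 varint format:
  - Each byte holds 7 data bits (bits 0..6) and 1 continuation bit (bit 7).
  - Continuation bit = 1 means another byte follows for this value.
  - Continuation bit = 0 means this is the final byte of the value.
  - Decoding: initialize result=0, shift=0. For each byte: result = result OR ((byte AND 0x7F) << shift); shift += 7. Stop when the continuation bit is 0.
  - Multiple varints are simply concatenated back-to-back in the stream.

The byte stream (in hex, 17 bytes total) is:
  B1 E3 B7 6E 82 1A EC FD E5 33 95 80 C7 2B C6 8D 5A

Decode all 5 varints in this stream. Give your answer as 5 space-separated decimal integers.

Answer: 231600561 3330 108625644 91340821 1476294

Derivation:
  byte[0]=0xB1 cont=1 payload=0x31=49: acc |= 49<<0 -> acc=49 shift=7
  byte[1]=0xE3 cont=1 payload=0x63=99: acc |= 99<<7 -> acc=12721 shift=14
  byte[2]=0xB7 cont=1 payload=0x37=55: acc |= 55<<14 -> acc=913841 shift=21
  byte[3]=0x6E cont=0 payload=0x6E=110: acc |= 110<<21 -> acc=231600561 shift=28 [end]
Varint 1: bytes[0:4] = B1 E3 B7 6E -> value 231600561 (4 byte(s))
  byte[4]=0x82 cont=1 payload=0x02=2: acc |= 2<<0 -> acc=2 shift=7
  byte[5]=0x1A cont=0 payload=0x1A=26: acc |= 26<<7 -> acc=3330 shift=14 [end]
Varint 2: bytes[4:6] = 82 1A -> value 3330 (2 byte(s))
  byte[6]=0xEC cont=1 payload=0x6C=108: acc |= 108<<0 -> acc=108 shift=7
  byte[7]=0xFD cont=1 payload=0x7D=125: acc |= 125<<7 -> acc=16108 shift=14
  byte[8]=0xE5 cont=1 payload=0x65=101: acc |= 101<<14 -> acc=1670892 shift=21
  byte[9]=0x33 cont=0 payload=0x33=51: acc |= 51<<21 -> acc=108625644 shift=28 [end]
Varint 3: bytes[6:10] = EC FD E5 33 -> value 108625644 (4 byte(s))
  byte[10]=0x95 cont=1 payload=0x15=21: acc |= 21<<0 -> acc=21 shift=7
  byte[11]=0x80 cont=1 payload=0x00=0: acc |= 0<<7 -> acc=21 shift=14
  byte[12]=0xC7 cont=1 payload=0x47=71: acc |= 71<<14 -> acc=1163285 shift=21
  byte[13]=0x2B cont=0 payload=0x2B=43: acc |= 43<<21 -> acc=91340821 shift=28 [end]
Varint 4: bytes[10:14] = 95 80 C7 2B -> value 91340821 (4 byte(s))
  byte[14]=0xC6 cont=1 payload=0x46=70: acc |= 70<<0 -> acc=70 shift=7
  byte[15]=0x8D cont=1 payload=0x0D=13: acc |= 13<<7 -> acc=1734 shift=14
  byte[16]=0x5A cont=0 payload=0x5A=90: acc |= 90<<14 -> acc=1476294 shift=21 [end]
Varint 5: bytes[14:17] = C6 8D 5A -> value 1476294 (3 byte(s))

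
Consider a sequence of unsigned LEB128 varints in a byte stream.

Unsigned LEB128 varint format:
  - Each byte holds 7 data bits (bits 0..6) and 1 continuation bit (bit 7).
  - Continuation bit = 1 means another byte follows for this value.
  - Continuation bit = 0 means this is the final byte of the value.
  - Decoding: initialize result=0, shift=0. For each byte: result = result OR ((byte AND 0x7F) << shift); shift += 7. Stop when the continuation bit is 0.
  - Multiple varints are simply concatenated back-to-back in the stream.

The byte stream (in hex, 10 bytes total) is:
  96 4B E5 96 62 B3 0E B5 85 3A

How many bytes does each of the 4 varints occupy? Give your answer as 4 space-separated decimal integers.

  byte[0]=0x96 cont=1 payload=0x16=22: acc |= 22<<0 -> acc=22 shift=7
  byte[1]=0x4B cont=0 payload=0x4B=75: acc |= 75<<7 -> acc=9622 shift=14 [end]
Varint 1: bytes[0:2] = 96 4B -> value 9622 (2 byte(s))
  byte[2]=0xE5 cont=1 payload=0x65=101: acc |= 101<<0 -> acc=101 shift=7
  byte[3]=0x96 cont=1 payload=0x16=22: acc |= 22<<7 -> acc=2917 shift=14
  byte[4]=0x62 cont=0 payload=0x62=98: acc |= 98<<14 -> acc=1608549 shift=21 [end]
Varint 2: bytes[2:5] = E5 96 62 -> value 1608549 (3 byte(s))
  byte[5]=0xB3 cont=1 payload=0x33=51: acc |= 51<<0 -> acc=51 shift=7
  byte[6]=0x0E cont=0 payload=0x0E=14: acc |= 14<<7 -> acc=1843 shift=14 [end]
Varint 3: bytes[5:7] = B3 0E -> value 1843 (2 byte(s))
  byte[7]=0xB5 cont=1 payload=0x35=53: acc |= 53<<0 -> acc=53 shift=7
  byte[8]=0x85 cont=1 payload=0x05=5: acc |= 5<<7 -> acc=693 shift=14
  byte[9]=0x3A cont=0 payload=0x3A=58: acc |= 58<<14 -> acc=950965 shift=21 [end]
Varint 4: bytes[7:10] = B5 85 3A -> value 950965 (3 byte(s))

Answer: 2 3 2 3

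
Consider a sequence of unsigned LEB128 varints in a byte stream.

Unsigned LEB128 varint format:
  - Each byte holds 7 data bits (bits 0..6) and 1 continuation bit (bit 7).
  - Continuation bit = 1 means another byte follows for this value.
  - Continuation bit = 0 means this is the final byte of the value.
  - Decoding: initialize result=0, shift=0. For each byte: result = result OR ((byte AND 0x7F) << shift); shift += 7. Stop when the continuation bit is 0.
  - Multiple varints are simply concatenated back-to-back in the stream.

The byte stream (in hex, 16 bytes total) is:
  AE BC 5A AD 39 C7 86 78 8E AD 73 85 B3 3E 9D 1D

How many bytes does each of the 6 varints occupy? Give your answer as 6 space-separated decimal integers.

Answer: 3 2 3 3 3 2

Derivation:
  byte[0]=0xAE cont=1 payload=0x2E=46: acc |= 46<<0 -> acc=46 shift=7
  byte[1]=0xBC cont=1 payload=0x3C=60: acc |= 60<<7 -> acc=7726 shift=14
  byte[2]=0x5A cont=0 payload=0x5A=90: acc |= 90<<14 -> acc=1482286 shift=21 [end]
Varint 1: bytes[0:3] = AE BC 5A -> value 1482286 (3 byte(s))
  byte[3]=0xAD cont=1 payload=0x2D=45: acc |= 45<<0 -> acc=45 shift=7
  byte[4]=0x39 cont=0 payload=0x39=57: acc |= 57<<7 -> acc=7341 shift=14 [end]
Varint 2: bytes[3:5] = AD 39 -> value 7341 (2 byte(s))
  byte[5]=0xC7 cont=1 payload=0x47=71: acc |= 71<<0 -> acc=71 shift=7
  byte[6]=0x86 cont=1 payload=0x06=6: acc |= 6<<7 -> acc=839 shift=14
  byte[7]=0x78 cont=0 payload=0x78=120: acc |= 120<<14 -> acc=1966919 shift=21 [end]
Varint 3: bytes[5:8] = C7 86 78 -> value 1966919 (3 byte(s))
  byte[8]=0x8E cont=1 payload=0x0E=14: acc |= 14<<0 -> acc=14 shift=7
  byte[9]=0xAD cont=1 payload=0x2D=45: acc |= 45<<7 -> acc=5774 shift=14
  byte[10]=0x73 cont=0 payload=0x73=115: acc |= 115<<14 -> acc=1889934 shift=21 [end]
Varint 4: bytes[8:11] = 8E AD 73 -> value 1889934 (3 byte(s))
  byte[11]=0x85 cont=1 payload=0x05=5: acc |= 5<<0 -> acc=5 shift=7
  byte[12]=0xB3 cont=1 payload=0x33=51: acc |= 51<<7 -> acc=6533 shift=14
  byte[13]=0x3E cont=0 payload=0x3E=62: acc |= 62<<14 -> acc=1022341 shift=21 [end]
Varint 5: bytes[11:14] = 85 B3 3E -> value 1022341 (3 byte(s))
  byte[14]=0x9D cont=1 payload=0x1D=29: acc |= 29<<0 -> acc=29 shift=7
  byte[15]=0x1D cont=0 payload=0x1D=29: acc |= 29<<7 -> acc=3741 shift=14 [end]
Varint 6: bytes[14:16] = 9D 1D -> value 3741 (2 byte(s))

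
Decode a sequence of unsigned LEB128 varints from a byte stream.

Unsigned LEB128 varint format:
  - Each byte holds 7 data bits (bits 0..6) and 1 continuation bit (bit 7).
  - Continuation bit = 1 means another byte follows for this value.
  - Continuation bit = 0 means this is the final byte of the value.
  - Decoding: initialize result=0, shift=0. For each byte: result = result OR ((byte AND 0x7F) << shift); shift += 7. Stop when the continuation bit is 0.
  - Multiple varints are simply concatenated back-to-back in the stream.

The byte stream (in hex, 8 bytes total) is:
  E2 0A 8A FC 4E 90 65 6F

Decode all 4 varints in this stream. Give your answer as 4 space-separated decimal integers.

  byte[0]=0xE2 cont=1 payload=0x62=98: acc |= 98<<0 -> acc=98 shift=7
  byte[1]=0x0A cont=0 payload=0x0A=10: acc |= 10<<7 -> acc=1378 shift=14 [end]
Varint 1: bytes[0:2] = E2 0A -> value 1378 (2 byte(s))
  byte[2]=0x8A cont=1 payload=0x0A=10: acc |= 10<<0 -> acc=10 shift=7
  byte[3]=0xFC cont=1 payload=0x7C=124: acc |= 124<<7 -> acc=15882 shift=14
  byte[4]=0x4E cont=0 payload=0x4E=78: acc |= 78<<14 -> acc=1293834 shift=21 [end]
Varint 2: bytes[2:5] = 8A FC 4E -> value 1293834 (3 byte(s))
  byte[5]=0x90 cont=1 payload=0x10=16: acc |= 16<<0 -> acc=16 shift=7
  byte[6]=0x65 cont=0 payload=0x65=101: acc |= 101<<7 -> acc=12944 shift=14 [end]
Varint 3: bytes[5:7] = 90 65 -> value 12944 (2 byte(s))
  byte[7]=0x6F cont=0 payload=0x6F=111: acc |= 111<<0 -> acc=111 shift=7 [end]
Varint 4: bytes[7:8] = 6F -> value 111 (1 byte(s))

Answer: 1378 1293834 12944 111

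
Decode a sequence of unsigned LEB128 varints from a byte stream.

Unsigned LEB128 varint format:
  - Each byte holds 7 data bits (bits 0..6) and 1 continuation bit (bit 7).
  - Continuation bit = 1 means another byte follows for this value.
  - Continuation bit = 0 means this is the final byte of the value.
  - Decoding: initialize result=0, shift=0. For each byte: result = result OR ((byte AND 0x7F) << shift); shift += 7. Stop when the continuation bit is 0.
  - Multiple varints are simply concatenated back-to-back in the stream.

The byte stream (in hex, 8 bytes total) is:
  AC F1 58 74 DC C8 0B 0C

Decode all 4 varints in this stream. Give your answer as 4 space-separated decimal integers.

  byte[0]=0xAC cont=1 payload=0x2C=44: acc |= 44<<0 -> acc=44 shift=7
  byte[1]=0xF1 cont=1 payload=0x71=113: acc |= 113<<7 -> acc=14508 shift=14
  byte[2]=0x58 cont=0 payload=0x58=88: acc |= 88<<14 -> acc=1456300 shift=21 [end]
Varint 1: bytes[0:3] = AC F1 58 -> value 1456300 (3 byte(s))
  byte[3]=0x74 cont=0 payload=0x74=116: acc |= 116<<0 -> acc=116 shift=7 [end]
Varint 2: bytes[3:4] = 74 -> value 116 (1 byte(s))
  byte[4]=0xDC cont=1 payload=0x5C=92: acc |= 92<<0 -> acc=92 shift=7
  byte[5]=0xC8 cont=1 payload=0x48=72: acc |= 72<<7 -> acc=9308 shift=14
  byte[6]=0x0B cont=0 payload=0x0B=11: acc |= 11<<14 -> acc=189532 shift=21 [end]
Varint 3: bytes[4:7] = DC C8 0B -> value 189532 (3 byte(s))
  byte[7]=0x0C cont=0 payload=0x0C=12: acc |= 12<<0 -> acc=12 shift=7 [end]
Varint 4: bytes[7:8] = 0C -> value 12 (1 byte(s))

Answer: 1456300 116 189532 12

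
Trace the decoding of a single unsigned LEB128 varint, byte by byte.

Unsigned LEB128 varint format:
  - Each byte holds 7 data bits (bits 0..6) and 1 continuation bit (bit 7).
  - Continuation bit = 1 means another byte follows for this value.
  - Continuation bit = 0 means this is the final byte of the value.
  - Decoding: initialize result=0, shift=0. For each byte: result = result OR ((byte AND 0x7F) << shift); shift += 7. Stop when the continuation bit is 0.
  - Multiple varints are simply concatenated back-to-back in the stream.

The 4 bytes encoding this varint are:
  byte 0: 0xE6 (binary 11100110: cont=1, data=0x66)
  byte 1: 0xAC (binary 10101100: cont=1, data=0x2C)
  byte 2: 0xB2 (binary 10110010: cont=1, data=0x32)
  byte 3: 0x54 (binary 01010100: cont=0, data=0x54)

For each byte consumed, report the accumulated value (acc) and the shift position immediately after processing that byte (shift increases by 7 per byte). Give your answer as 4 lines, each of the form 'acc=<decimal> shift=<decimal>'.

byte 0=0xE6: payload=0x66=102, contrib = 102<<0 = 102; acc -> 102, shift -> 7
byte 1=0xAC: payload=0x2C=44, contrib = 44<<7 = 5632; acc -> 5734, shift -> 14
byte 2=0xB2: payload=0x32=50, contrib = 50<<14 = 819200; acc -> 824934, shift -> 21
byte 3=0x54: payload=0x54=84, contrib = 84<<21 = 176160768; acc -> 176985702, shift -> 28

Answer: acc=102 shift=7
acc=5734 shift=14
acc=824934 shift=21
acc=176985702 shift=28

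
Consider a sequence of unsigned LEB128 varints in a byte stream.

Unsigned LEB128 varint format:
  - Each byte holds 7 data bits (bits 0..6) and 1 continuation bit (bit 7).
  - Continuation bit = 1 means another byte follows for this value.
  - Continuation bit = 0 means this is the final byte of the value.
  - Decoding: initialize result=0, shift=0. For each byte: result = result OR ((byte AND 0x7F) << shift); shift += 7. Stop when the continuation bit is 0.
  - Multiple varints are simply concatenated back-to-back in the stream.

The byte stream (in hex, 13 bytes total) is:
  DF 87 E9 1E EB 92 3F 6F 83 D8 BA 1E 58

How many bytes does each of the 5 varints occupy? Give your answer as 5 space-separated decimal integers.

  byte[0]=0xDF cont=1 payload=0x5F=95: acc |= 95<<0 -> acc=95 shift=7
  byte[1]=0x87 cont=1 payload=0x07=7: acc |= 7<<7 -> acc=991 shift=14
  byte[2]=0xE9 cont=1 payload=0x69=105: acc |= 105<<14 -> acc=1721311 shift=21
  byte[3]=0x1E cont=0 payload=0x1E=30: acc |= 30<<21 -> acc=64635871 shift=28 [end]
Varint 1: bytes[0:4] = DF 87 E9 1E -> value 64635871 (4 byte(s))
  byte[4]=0xEB cont=1 payload=0x6B=107: acc |= 107<<0 -> acc=107 shift=7
  byte[5]=0x92 cont=1 payload=0x12=18: acc |= 18<<7 -> acc=2411 shift=14
  byte[6]=0x3F cont=0 payload=0x3F=63: acc |= 63<<14 -> acc=1034603 shift=21 [end]
Varint 2: bytes[4:7] = EB 92 3F -> value 1034603 (3 byte(s))
  byte[7]=0x6F cont=0 payload=0x6F=111: acc |= 111<<0 -> acc=111 shift=7 [end]
Varint 3: bytes[7:8] = 6F -> value 111 (1 byte(s))
  byte[8]=0x83 cont=1 payload=0x03=3: acc |= 3<<0 -> acc=3 shift=7
  byte[9]=0xD8 cont=1 payload=0x58=88: acc |= 88<<7 -> acc=11267 shift=14
  byte[10]=0xBA cont=1 payload=0x3A=58: acc |= 58<<14 -> acc=961539 shift=21
  byte[11]=0x1E cont=0 payload=0x1E=30: acc |= 30<<21 -> acc=63876099 shift=28 [end]
Varint 4: bytes[8:12] = 83 D8 BA 1E -> value 63876099 (4 byte(s))
  byte[12]=0x58 cont=0 payload=0x58=88: acc |= 88<<0 -> acc=88 shift=7 [end]
Varint 5: bytes[12:13] = 58 -> value 88 (1 byte(s))

Answer: 4 3 1 4 1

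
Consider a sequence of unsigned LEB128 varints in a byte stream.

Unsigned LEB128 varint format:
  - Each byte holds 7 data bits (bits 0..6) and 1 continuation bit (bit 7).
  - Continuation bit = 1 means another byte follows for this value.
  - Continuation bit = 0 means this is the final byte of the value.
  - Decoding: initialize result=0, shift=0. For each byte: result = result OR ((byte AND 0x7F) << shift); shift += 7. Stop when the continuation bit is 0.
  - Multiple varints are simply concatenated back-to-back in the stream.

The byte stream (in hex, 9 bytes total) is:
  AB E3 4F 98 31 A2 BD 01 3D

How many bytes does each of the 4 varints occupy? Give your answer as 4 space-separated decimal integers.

  byte[0]=0xAB cont=1 payload=0x2B=43: acc |= 43<<0 -> acc=43 shift=7
  byte[1]=0xE3 cont=1 payload=0x63=99: acc |= 99<<7 -> acc=12715 shift=14
  byte[2]=0x4F cont=0 payload=0x4F=79: acc |= 79<<14 -> acc=1307051 shift=21 [end]
Varint 1: bytes[0:3] = AB E3 4F -> value 1307051 (3 byte(s))
  byte[3]=0x98 cont=1 payload=0x18=24: acc |= 24<<0 -> acc=24 shift=7
  byte[4]=0x31 cont=0 payload=0x31=49: acc |= 49<<7 -> acc=6296 shift=14 [end]
Varint 2: bytes[3:5] = 98 31 -> value 6296 (2 byte(s))
  byte[5]=0xA2 cont=1 payload=0x22=34: acc |= 34<<0 -> acc=34 shift=7
  byte[6]=0xBD cont=1 payload=0x3D=61: acc |= 61<<7 -> acc=7842 shift=14
  byte[7]=0x01 cont=0 payload=0x01=1: acc |= 1<<14 -> acc=24226 shift=21 [end]
Varint 3: bytes[5:8] = A2 BD 01 -> value 24226 (3 byte(s))
  byte[8]=0x3D cont=0 payload=0x3D=61: acc |= 61<<0 -> acc=61 shift=7 [end]
Varint 4: bytes[8:9] = 3D -> value 61 (1 byte(s))

Answer: 3 2 3 1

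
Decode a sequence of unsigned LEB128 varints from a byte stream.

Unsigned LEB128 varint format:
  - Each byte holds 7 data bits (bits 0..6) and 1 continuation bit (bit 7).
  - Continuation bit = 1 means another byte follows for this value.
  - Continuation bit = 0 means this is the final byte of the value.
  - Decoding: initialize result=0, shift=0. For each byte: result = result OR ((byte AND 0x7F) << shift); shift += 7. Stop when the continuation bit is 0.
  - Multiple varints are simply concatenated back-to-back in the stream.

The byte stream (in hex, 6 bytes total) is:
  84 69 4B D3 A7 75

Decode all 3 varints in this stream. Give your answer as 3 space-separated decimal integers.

  byte[0]=0x84 cont=1 payload=0x04=4: acc |= 4<<0 -> acc=4 shift=7
  byte[1]=0x69 cont=0 payload=0x69=105: acc |= 105<<7 -> acc=13444 shift=14 [end]
Varint 1: bytes[0:2] = 84 69 -> value 13444 (2 byte(s))
  byte[2]=0x4B cont=0 payload=0x4B=75: acc |= 75<<0 -> acc=75 shift=7 [end]
Varint 2: bytes[2:3] = 4B -> value 75 (1 byte(s))
  byte[3]=0xD3 cont=1 payload=0x53=83: acc |= 83<<0 -> acc=83 shift=7
  byte[4]=0xA7 cont=1 payload=0x27=39: acc |= 39<<7 -> acc=5075 shift=14
  byte[5]=0x75 cont=0 payload=0x75=117: acc |= 117<<14 -> acc=1922003 shift=21 [end]
Varint 3: bytes[3:6] = D3 A7 75 -> value 1922003 (3 byte(s))

Answer: 13444 75 1922003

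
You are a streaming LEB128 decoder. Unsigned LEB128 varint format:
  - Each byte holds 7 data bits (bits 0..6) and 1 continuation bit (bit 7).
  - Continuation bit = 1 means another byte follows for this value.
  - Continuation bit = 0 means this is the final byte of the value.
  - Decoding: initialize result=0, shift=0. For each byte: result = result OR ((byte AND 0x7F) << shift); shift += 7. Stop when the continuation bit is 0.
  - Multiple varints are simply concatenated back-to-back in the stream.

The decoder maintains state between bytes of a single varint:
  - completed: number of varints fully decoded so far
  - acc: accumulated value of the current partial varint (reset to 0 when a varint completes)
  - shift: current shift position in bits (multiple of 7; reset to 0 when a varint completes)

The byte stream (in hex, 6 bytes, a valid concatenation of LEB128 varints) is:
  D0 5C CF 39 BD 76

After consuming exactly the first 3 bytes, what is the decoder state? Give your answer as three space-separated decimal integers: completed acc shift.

Answer: 1 79 7

Derivation:
byte[0]=0xD0 cont=1 payload=0x50: acc |= 80<<0 -> completed=0 acc=80 shift=7
byte[1]=0x5C cont=0 payload=0x5C: varint #1 complete (value=11856); reset -> completed=1 acc=0 shift=0
byte[2]=0xCF cont=1 payload=0x4F: acc |= 79<<0 -> completed=1 acc=79 shift=7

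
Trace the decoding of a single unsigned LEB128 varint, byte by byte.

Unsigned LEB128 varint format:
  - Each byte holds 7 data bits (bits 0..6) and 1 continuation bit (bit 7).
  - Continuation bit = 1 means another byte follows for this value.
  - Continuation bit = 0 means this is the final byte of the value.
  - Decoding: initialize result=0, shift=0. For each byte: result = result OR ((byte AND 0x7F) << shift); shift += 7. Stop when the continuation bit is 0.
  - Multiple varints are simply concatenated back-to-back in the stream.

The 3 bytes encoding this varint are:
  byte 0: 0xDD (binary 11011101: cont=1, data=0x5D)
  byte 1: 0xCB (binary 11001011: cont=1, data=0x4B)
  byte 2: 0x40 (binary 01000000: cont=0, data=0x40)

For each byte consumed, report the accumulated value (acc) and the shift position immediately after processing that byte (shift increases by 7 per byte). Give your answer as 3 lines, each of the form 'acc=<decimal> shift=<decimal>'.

byte 0=0xDD: payload=0x5D=93, contrib = 93<<0 = 93; acc -> 93, shift -> 7
byte 1=0xCB: payload=0x4B=75, contrib = 75<<7 = 9600; acc -> 9693, shift -> 14
byte 2=0x40: payload=0x40=64, contrib = 64<<14 = 1048576; acc -> 1058269, shift -> 21

Answer: acc=93 shift=7
acc=9693 shift=14
acc=1058269 shift=21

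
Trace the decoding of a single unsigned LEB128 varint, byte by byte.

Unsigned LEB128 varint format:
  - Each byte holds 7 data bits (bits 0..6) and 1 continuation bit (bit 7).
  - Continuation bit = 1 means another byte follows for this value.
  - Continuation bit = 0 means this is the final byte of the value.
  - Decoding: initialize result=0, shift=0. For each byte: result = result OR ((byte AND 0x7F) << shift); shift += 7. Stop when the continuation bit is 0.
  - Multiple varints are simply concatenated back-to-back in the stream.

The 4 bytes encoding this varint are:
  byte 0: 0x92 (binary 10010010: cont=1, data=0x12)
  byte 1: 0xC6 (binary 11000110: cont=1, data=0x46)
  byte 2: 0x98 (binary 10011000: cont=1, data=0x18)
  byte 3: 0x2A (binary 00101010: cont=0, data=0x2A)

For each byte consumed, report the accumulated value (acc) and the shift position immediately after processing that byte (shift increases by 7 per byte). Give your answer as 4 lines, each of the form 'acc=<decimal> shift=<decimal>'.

Answer: acc=18 shift=7
acc=8978 shift=14
acc=402194 shift=21
acc=88482578 shift=28

Derivation:
byte 0=0x92: payload=0x12=18, contrib = 18<<0 = 18; acc -> 18, shift -> 7
byte 1=0xC6: payload=0x46=70, contrib = 70<<7 = 8960; acc -> 8978, shift -> 14
byte 2=0x98: payload=0x18=24, contrib = 24<<14 = 393216; acc -> 402194, shift -> 21
byte 3=0x2A: payload=0x2A=42, contrib = 42<<21 = 88080384; acc -> 88482578, shift -> 28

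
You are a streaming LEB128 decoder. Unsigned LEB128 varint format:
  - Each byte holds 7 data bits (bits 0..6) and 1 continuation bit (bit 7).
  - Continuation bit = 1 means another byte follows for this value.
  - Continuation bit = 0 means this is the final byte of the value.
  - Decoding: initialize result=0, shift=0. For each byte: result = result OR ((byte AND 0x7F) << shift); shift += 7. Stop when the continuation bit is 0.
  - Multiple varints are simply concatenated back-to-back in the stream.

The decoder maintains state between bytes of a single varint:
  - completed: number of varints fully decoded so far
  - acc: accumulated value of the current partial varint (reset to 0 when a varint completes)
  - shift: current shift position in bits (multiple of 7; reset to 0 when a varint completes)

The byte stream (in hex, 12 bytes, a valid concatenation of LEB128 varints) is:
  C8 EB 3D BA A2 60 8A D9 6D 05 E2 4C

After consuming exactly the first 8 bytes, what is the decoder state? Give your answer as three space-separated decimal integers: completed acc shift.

byte[0]=0xC8 cont=1 payload=0x48: acc |= 72<<0 -> completed=0 acc=72 shift=7
byte[1]=0xEB cont=1 payload=0x6B: acc |= 107<<7 -> completed=0 acc=13768 shift=14
byte[2]=0x3D cont=0 payload=0x3D: varint #1 complete (value=1013192); reset -> completed=1 acc=0 shift=0
byte[3]=0xBA cont=1 payload=0x3A: acc |= 58<<0 -> completed=1 acc=58 shift=7
byte[4]=0xA2 cont=1 payload=0x22: acc |= 34<<7 -> completed=1 acc=4410 shift=14
byte[5]=0x60 cont=0 payload=0x60: varint #2 complete (value=1577274); reset -> completed=2 acc=0 shift=0
byte[6]=0x8A cont=1 payload=0x0A: acc |= 10<<0 -> completed=2 acc=10 shift=7
byte[7]=0xD9 cont=1 payload=0x59: acc |= 89<<7 -> completed=2 acc=11402 shift=14

Answer: 2 11402 14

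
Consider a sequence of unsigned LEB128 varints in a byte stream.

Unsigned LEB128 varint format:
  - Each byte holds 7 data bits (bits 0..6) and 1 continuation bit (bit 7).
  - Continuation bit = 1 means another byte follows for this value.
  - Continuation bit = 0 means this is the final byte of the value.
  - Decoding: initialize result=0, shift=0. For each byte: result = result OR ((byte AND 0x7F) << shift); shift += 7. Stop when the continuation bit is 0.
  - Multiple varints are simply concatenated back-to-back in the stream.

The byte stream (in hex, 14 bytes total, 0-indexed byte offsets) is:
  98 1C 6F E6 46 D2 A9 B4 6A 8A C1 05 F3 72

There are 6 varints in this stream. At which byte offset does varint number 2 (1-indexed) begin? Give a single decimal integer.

Answer: 2

Derivation:
  byte[0]=0x98 cont=1 payload=0x18=24: acc |= 24<<0 -> acc=24 shift=7
  byte[1]=0x1C cont=0 payload=0x1C=28: acc |= 28<<7 -> acc=3608 shift=14 [end]
Varint 1: bytes[0:2] = 98 1C -> value 3608 (2 byte(s))
  byte[2]=0x6F cont=0 payload=0x6F=111: acc |= 111<<0 -> acc=111 shift=7 [end]
Varint 2: bytes[2:3] = 6F -> value 111 (1 byte(s))
  byte[3]=0xE6 cont=1 payload=0x66=102: acc |= 102<<0 -> acc=102 shift=7
  byte[4]=0x46 cont=0 payload=0x46=70: acc |= 70<<7 -> acc=9062 shift=14 [end]
Varint 3: bytes[3:5] = E6 46 -> value 9062 (2 byte(s))
  byte[5]=0xD2 cont=1 payload=0x52=82: acc |= 82<<0 -> acc=82 shift=7
  byte[6]=0xA9 cont=1 payload=0x29=41: acc |= 41<<7 -> acc=5330 shift=14
  byte[7]=0xB4 cont=1 payload=0x34=52: acc |= 52<<14 -> acc=857298 shift=21
  byte[8]=0x6A cont=0 payload=0x6A=106: acc |= 106<<21 -> acc=223155410 shift=28 [end]
Varint 4: bytes[5:9] = D2 A9 B4 6A -> value 223155410 (4 byte(s))
  byte[9]=0x8A cont=1 payload=0x0A=10: acc |= 10<<0 -> acc=10 shift=7
  byte[10]=0xC1 cont=1 payload=0x41=65: acc |= 65<<7 -> acc=8330 shift=14
  byte[11]=0x05 cont=0 payload=0x05=5: acc |= 5<<14 -> acc=90250 shift=21 [end]
Varint 5: bytes[9:12] = 8A C1 05 -> value 90250 (3 byte(s))
  byte[12]=0xF3 cont=1 payload=0x73=115: acc |= 115<<0 -> acc=115 shift=7
  byte[13]=0x72 cont=0 payload=0x72=114: acc |= 114<<7 -> acc=14707 shift=14 [end]
Varint 6: bytes[12:14] = F3 72 -> value 14707 (2 byte(s))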